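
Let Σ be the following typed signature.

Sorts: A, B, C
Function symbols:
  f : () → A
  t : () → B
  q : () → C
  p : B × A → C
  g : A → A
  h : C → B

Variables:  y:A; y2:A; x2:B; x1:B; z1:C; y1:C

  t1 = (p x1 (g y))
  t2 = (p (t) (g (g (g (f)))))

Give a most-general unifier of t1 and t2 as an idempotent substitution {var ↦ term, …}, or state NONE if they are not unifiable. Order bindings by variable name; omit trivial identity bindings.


{x1 ↦ (t), y ↦ (g (g (f)))}


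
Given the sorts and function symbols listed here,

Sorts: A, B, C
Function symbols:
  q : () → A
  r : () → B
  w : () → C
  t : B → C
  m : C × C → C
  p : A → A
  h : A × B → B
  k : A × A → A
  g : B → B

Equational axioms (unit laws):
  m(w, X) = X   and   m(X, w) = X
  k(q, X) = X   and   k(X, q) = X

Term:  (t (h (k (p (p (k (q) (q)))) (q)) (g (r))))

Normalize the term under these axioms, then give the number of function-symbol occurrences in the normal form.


1. (t (h (k (p (p (k (q) (q)))) (q)) (g (r))))  →  (t (h (p (p (k (q) (q)))) (g (r))))
2. (t (h (p (p (k (q) (q)))) (g (r))))  →  (t (h (p (p (q))) (g (r))))
normal form: (t (h (p (p (q))) (g (r))))

size = 7


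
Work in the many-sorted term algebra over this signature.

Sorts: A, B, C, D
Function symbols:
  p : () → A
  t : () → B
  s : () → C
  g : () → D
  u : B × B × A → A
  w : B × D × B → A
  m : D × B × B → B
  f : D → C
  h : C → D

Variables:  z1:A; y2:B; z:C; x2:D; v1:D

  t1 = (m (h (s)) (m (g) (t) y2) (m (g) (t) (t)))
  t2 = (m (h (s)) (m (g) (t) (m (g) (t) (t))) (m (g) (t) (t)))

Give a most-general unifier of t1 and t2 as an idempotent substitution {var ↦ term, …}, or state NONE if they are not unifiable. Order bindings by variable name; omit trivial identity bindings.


{y2 ↦ (m (g) (t) (t))}


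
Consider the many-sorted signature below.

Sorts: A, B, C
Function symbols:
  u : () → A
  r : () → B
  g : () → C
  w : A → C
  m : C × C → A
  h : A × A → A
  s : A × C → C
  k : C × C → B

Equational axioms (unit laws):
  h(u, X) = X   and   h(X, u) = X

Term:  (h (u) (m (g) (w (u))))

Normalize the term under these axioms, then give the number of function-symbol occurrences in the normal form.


size = 4

1. (h (u) (m (g) (w (u))))  →  (m (g) (w (u)))
normal form: (m (g) (w (u)))


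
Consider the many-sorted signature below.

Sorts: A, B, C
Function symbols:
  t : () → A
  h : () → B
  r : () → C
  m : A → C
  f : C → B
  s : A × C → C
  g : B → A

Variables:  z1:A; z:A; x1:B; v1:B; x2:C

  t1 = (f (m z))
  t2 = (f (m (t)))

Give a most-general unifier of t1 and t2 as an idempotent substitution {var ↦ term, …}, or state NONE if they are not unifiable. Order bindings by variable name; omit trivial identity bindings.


{z ↦ (t)}


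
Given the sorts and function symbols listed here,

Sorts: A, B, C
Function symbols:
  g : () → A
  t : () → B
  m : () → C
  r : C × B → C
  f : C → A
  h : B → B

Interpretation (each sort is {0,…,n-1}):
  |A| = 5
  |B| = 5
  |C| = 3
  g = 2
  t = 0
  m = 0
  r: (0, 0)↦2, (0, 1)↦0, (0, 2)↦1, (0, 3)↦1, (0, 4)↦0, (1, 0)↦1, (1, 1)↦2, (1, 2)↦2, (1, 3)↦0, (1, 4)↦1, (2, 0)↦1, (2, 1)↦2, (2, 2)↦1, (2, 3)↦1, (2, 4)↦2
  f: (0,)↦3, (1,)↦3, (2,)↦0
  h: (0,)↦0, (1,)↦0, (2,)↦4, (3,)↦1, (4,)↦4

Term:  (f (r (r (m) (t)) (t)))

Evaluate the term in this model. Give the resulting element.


value = 3

  m = 0
  t = 0
  (r (m) (t)) = r(0, 0) = 2
  t = 0
  (r (r (m) (t)) (t)) = r(2, 0) = 1
  (f (r (r (m) (t)) (t))) = f(1,) = 3


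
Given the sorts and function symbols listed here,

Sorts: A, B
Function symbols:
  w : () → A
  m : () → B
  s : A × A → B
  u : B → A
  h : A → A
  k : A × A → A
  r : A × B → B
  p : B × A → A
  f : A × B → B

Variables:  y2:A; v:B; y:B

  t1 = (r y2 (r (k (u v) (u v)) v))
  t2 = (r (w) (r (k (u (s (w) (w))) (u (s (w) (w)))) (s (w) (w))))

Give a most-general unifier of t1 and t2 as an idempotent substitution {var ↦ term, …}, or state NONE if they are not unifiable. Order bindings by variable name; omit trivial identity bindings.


{v ↦ (s (w) (w)), y2 ↦ (w)}


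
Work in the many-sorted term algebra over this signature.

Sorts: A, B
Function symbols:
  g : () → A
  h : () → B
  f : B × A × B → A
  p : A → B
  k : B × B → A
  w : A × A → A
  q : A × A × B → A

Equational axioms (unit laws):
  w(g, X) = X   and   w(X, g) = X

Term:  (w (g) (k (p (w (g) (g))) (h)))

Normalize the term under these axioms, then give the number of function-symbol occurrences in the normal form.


size = 4

1. (w (g) (k (p (w (g) (g))) (h)))  →  (k (p (w (g) (g))) (h))
2. (k (p (w (g) (g))) (h))  →  (k (p (g)) (h))
normal form: (k (p (g)) (h))


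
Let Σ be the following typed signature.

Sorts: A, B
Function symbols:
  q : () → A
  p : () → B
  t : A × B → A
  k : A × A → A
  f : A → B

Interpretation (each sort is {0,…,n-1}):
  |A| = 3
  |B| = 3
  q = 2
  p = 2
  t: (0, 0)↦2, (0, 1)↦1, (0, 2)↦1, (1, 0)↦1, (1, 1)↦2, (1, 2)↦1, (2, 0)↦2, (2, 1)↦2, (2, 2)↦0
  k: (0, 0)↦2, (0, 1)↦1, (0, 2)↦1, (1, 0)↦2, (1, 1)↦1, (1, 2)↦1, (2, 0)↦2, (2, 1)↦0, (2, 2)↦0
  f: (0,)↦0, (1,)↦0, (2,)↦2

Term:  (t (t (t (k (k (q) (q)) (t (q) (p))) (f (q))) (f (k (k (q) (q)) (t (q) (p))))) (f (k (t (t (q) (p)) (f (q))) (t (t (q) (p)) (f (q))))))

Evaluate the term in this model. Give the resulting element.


  q = 2
  q = 2
  (k (q) (q)) = k(2, 2) = 0
  q = 2
  p = 2
  (t (q) (p)) = t(2, 2) = 0
  (k (k (q) (q)) (t (q) (p))) = k(0, 0) = 2
  q = 2
  (f (q)) = f(2,) = 2
  (t (k (k (q) (q)) (t (q) (p))) (f (q))) = t(2, 2) = 0
  q = 2
  q = 2
  (k (q) (q)) = k(2, 2) = 0
  q = 2
  p = 2
  (t (q) (p)) = t(2, 2) = 0
  (k (k (q) (q)) (t (q) (p))) = k(0, 0) = 2
  (f (k (k (q) (q)) (t (q) (p)))) = f(2,) = 2
  (t (t (k (k (q) (q)) (t (q) (p))) (f (q))) (f (k (k (q) (q)) (t (q) (p))))) = t(0, 2) = 1
  q = 2
  p = 2
  (t (q) (p)) = t(2, 2) = 0
  q = 2
  (f (q)) = f(2,) = 2
  (t (t (q) (p)) (f (q))) = t(0, 2) = 1
  q = 2
  p = 2
  (t (q) (p)) = t(2, 2) = 0
  q = 2
  (f (q)) = f(2,) = 2
  (t (t (q) (p)) (f (q))) = t(0, 2) = 1
  (k (t (t (q) (p)) (f (q))) (t (t (q) (p)) (f (q)))) = k(1, 1) = 1
  (f (k (t (t (q) (p)) (f (q))) (t (t (q) (p)) (f (q))))) = f(1,) = 0
  (t (t (t (k (k (q) (q)) (t (q) (p))) (f (q))) (f (k (k (q) (q)) (t (q) (p))))) (f (k (t (t (q) (p)) (f (q))) (t (t (q) (p)) (f (q)))))) = t(1, 0) = 1

value = 1


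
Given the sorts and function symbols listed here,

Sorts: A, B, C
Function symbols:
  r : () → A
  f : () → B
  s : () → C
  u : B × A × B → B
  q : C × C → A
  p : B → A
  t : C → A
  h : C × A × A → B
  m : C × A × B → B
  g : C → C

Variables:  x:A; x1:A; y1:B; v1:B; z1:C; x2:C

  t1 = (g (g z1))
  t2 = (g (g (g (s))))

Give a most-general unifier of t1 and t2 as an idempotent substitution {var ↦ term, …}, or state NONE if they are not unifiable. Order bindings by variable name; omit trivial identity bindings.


{z1 ↦ (g (s))}


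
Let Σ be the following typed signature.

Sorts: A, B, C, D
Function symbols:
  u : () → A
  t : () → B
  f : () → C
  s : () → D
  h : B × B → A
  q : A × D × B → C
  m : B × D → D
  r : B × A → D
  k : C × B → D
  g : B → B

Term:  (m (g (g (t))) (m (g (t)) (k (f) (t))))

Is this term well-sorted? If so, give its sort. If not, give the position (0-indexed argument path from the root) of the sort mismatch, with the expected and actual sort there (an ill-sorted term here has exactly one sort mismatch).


      (t) : B
    (g (t)) : B
  (g (g (t))) : B
      (t) : B
    (g (t)) : B
      (f) : C
      (t) : B
    (k (f) (t)) : D
  (m (g (t)) (k (f) (t))) : D
(m (g (g (t))) (m (g (t)) (k (f) (t)))) : D

well-sorted; sort = D


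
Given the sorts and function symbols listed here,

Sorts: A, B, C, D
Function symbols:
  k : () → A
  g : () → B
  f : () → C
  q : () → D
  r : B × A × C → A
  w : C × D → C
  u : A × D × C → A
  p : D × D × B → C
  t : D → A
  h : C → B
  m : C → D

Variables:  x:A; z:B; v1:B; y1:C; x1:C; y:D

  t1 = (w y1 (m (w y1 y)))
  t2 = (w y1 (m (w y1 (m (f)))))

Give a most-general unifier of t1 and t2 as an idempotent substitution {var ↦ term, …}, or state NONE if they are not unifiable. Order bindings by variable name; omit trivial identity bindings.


{y ↦ (m (f))}


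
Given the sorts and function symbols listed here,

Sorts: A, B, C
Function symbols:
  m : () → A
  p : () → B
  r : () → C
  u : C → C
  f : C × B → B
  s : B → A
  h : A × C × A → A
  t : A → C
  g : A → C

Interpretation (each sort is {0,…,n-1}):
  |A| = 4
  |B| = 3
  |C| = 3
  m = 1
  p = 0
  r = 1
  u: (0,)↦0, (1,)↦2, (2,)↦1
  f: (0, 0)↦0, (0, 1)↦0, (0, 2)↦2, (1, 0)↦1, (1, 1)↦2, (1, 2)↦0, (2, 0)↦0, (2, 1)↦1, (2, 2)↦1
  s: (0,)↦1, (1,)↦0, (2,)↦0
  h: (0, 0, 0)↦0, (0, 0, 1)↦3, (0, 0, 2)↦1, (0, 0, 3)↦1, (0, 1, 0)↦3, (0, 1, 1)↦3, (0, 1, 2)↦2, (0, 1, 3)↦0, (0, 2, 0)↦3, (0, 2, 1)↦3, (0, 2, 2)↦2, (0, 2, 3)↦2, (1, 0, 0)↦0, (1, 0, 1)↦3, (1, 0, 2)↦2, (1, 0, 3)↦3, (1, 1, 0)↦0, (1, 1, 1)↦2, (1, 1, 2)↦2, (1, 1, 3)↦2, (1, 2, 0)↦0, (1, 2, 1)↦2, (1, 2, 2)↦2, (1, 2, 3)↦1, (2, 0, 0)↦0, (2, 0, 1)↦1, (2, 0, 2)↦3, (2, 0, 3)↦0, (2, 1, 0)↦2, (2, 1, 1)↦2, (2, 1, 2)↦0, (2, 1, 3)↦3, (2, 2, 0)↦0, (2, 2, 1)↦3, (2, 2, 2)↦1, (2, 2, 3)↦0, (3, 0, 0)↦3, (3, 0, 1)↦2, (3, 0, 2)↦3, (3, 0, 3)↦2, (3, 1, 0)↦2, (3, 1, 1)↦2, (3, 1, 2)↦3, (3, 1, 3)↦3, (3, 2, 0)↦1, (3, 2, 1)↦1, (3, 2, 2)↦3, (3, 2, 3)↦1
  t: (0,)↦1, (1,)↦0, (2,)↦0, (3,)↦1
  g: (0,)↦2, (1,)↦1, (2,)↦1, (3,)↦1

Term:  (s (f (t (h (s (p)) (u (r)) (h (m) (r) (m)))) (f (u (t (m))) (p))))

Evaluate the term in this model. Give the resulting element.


  p = 0
  (s (p)) = s(0,) = 1
  r = 1
  (u (r)) = u(1,) = 2
  m = 1
  r = 1
  m = 1
  (h (m) (r) (m)) = h(1, 1, 1) = 2
  (h (s (p)) (u (r)) (h (m) (r) (m))) = h(1, 2, 2) = 2
  (t (h (s (p)) (u (r)) (h (m) (r) (m)))) = t(2,) = 0
  m = 1
  (t (m)) = t(1,) = 0
  (u (t (m))) = u(0,) = 0
  p = 0
  (f (u (t (m))) (p)) = f(0, 0) = 0
  (f (t (h (s (p)) (u (r)) (h (m) (r) (m)))) (f (u (t (m))) (p))) = f(0, 0) = 0
  (s (f (t (h (s (p)) (u (r)) (h (m) (r) (m)))) (f (u (t (m))) (p)))) = s(0,) = 1

value = 1


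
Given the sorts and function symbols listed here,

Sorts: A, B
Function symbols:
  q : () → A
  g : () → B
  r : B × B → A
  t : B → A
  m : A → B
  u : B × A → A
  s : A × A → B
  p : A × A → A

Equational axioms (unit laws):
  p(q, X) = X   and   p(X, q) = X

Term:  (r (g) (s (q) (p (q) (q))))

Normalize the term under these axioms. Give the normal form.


1. (r (g) (s (q) (p (q) (q))))  →  (r (g) (s (q) (q)))

normal form = (r (g) (s (q) (q)))


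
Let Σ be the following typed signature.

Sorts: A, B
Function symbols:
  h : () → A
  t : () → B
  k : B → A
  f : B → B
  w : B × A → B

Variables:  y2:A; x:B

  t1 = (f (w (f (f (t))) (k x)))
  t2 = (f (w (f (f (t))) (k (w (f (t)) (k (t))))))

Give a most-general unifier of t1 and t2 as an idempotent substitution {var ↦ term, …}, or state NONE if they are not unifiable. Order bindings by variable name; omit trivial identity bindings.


{x ↦ (w (f (t)) (k (t)))}


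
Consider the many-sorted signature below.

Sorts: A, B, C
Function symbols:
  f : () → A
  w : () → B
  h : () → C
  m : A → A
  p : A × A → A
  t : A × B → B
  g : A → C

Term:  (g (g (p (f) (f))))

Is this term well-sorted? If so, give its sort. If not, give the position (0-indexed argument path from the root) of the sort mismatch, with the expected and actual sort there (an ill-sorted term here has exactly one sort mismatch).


ill-sorted at position [0]: expected A, got C

      (f) : A
      (f) : A
    (p (f) (f)) : A
  (g (p (f) (f))) : C
(g (g (p (f) (f)))) : ✗ arg 0 at [0] has sort C, expected A


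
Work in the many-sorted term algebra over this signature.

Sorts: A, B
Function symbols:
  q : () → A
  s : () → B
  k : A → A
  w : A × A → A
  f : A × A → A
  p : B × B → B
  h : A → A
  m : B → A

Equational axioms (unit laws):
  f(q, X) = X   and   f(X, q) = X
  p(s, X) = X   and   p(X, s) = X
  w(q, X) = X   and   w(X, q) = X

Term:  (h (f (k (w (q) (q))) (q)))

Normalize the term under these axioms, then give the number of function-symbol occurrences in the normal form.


size = 3

1. (h (f (k (w (q) (q))) (q)))  →  (h (k (w (q) (q))))
2. (h (k (w (q) (q))))  →  (h (k (q)))
normal form: (h (k (q)))


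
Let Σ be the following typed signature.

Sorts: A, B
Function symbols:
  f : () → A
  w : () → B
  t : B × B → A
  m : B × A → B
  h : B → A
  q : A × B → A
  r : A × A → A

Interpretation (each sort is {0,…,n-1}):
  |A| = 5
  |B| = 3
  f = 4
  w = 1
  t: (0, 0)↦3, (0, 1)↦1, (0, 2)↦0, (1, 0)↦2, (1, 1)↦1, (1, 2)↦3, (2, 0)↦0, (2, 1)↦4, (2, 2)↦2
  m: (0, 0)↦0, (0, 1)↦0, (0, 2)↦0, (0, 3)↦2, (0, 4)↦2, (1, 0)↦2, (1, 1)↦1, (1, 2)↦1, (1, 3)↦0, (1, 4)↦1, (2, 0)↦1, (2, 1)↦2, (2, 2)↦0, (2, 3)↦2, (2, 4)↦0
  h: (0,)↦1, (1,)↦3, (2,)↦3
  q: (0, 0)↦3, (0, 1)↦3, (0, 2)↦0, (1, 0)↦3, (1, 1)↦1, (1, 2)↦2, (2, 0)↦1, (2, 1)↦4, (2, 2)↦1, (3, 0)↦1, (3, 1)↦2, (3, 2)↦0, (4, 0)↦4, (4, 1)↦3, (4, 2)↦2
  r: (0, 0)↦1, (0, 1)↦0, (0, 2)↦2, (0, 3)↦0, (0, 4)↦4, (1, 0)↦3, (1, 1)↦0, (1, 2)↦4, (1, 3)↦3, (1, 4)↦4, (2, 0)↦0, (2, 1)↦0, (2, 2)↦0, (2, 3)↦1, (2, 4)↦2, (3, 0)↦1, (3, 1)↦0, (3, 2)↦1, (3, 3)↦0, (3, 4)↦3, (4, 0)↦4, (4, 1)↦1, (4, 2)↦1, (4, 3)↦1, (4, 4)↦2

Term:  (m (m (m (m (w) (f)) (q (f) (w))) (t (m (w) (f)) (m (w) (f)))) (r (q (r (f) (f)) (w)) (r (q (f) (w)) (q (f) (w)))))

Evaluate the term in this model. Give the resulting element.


  w = 1
  f = 4
  (m (w) (f)) = m(1, 4) = 1
  f = 4
  w = 1
  (q (f) (w)) = q(4, 1) = 3
  (m (m (w) (f)) (q (f) (w))) = m(1, 3) = 0
  w = 1
  f = 4
  (m (w) (f)) = m(1, 4) = 1
  w = 1
  f = 4
  (m (w) (f)) = m(1, 4) = 1
  (t (m (w) (f)) (m (w) (f))) = t(1, 1) = 1
  (m (m (m (w) (f)) (q (f) (w))) (t (m (w) (f)) (m (w) (f)))) = m(0, 1) = 0
  f = 4
  f = 4
  (r (f) (f)) = r(4, 4) = 2
  w = 1
  (q (r (f) (f)) (w)) = q(2, 1) = 4
  f = 4
  w = 1
  (q (f) (w)) = q(4, 1) = 3
  f = 4
  w = 1
  (q (f) (w)) = q(4, 1) = 3
  (r (q (f) (w)) (q (f) (w))) = r(3, 3) = 0
  (r (q (r (f) (f)) (w)) (r (q (f) (w)) (q (f) (w)))) = r(4, 0) = 4
  (m (m (m (m (w) (f)) (q (f) (w))) (t (m (w) (f)) (m (w) (f)))) (r (q (r (f) (f)) (w)) (r (q (f) (w)) (q (f) (w))))) = m(0, 4) = 2

value = 2


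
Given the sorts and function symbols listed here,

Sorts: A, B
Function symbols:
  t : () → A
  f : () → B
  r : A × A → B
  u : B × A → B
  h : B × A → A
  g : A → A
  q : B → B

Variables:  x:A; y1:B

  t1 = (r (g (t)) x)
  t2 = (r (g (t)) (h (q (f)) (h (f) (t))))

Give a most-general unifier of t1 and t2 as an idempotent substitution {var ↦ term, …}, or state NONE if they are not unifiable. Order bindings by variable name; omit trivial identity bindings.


{x ↦ (h (q (f)) (h (f) (t)))}


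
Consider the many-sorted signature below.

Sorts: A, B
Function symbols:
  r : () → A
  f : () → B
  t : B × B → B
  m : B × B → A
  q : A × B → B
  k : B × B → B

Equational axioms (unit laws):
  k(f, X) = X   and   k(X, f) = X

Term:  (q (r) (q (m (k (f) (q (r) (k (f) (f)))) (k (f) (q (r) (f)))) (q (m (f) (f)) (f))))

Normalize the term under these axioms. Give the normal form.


1. (q (r) (q (m (k (f) (q (r) (k (f) (f)))) (k (f) (q (r) (f)))) (q (m (f) (f)) (f))))  →  (q (r) (q (m (q (r) (k (f) (f))) (k (f) (q (r) (f)))) (q (m (f) (f)) (f))))
2. (q (r) (q (m (q (r) (k (f) (f))) (k (f) (q (r) (f)))) (q (m (f) (f)) (f))))  →  (q (r) (q (m (q (r) (f)) (k (f) (q (r) (f)))) (q (m (f) (f)) (f))))
3. (q (r) (q (m (q (r) (f)) (k (f) (q (r) (f)))) (q (m (f) (f)) (f))))  →  (q (r) (q (m (q (r) (f)) (q (r) (f))) (q (m (f) (f)) (f))))

normal form = (q (r) (q (m (q (r) (f)) (q (r) (f))) (q (m (f) (f)) (f))))


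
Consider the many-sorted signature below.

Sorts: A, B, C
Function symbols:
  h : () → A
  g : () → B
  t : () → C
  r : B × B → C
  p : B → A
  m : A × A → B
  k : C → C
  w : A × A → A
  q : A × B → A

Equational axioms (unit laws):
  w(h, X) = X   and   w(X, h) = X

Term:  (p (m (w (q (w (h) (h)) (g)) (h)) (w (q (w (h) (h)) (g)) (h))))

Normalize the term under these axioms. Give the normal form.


1. (p (m (w (q (w (h) (h)) (g)) (h)) (w (q (w (h) (h)) (g)) (h))))  →  (p (m (q (w (h) (h)) (g)) (w (q (w (h) (h)) (g)) (h))))
2. (p (m (q (w (h) (h)) (g)) (w (q (w (h) (h)) (g)) (h))))  →  (p (m (q (h) (g)) (w (q (w (h) (h)) (g)) (h))))
3. (p (m (q (h) (g)) (w (q (w (h) (h)) (g)) (h))))  →  (p (m (q (h) (g)) (q (w (h) (h)) (g))))
4. (p (m (q (h) (g)) (q (w (h) (h)) (g))))  →  (p (m (q (h) (g)) (q (h) (g))))

normal form = (p (m (q (h) (g)) (q (h) (g))))


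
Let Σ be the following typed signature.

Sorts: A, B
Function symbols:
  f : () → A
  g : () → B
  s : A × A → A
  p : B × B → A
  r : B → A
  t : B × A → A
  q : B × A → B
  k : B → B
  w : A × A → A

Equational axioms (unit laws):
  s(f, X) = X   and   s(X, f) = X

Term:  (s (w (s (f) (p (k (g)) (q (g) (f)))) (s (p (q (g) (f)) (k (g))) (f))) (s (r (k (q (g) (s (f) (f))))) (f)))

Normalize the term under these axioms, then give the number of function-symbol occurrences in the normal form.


size = 19

1. (s (w (s (f) (p (k (g)) (q (g) (f)))) (s (p (q (g) (f)) (k (g))) (f))) (s (r (k (q (g) (s (f) (f))))) (f)))  →  (s (w (p (k (g)) (q (g) (f))) (s (p (q (g) (f)) (k (g))) (f))) (s (r (k (q (g) (s (f) (f))))) (f)))
2. (s (w (p (k (g)) (q (g) (f))) (s (p (q (g) (f)) (k (g))) (f))) (s (r (k (q (g) (s (f) (f))))) (f)))  →  (s (w (p (k (g)) (q (g) (f))) (p (q (g) (f)) (k (g)))) (s (r (k (q (g) (s (f) (f))))) (f)))
3. (s (w (p (k (g)) (q (g) (f))) (p (q (g) (f)) (k (g)))) (s (r (k (q (g) (s (f) (f))))) (f)))  →  (s (w (p (k (g)) (q (g) (f))) (p (q (g) (f)) (k (g)))) (r (k (q (g) (s (f) (f))))))
4. (s (w (p (k (g)) (q (g) (f))) (p (q (g) (f)) (k (g)))) (r (k (q (g) (s (f) (f))))))  →  (s (w (p (k (g)) (q (g) (f))) (p (q (g) (f)) (k (g)))) (r (k (q (g) (f)))))
normal form: (s (w (p (k (g)) (q (g) (f))) (p (q (g) (f)) (k (g)))) (r (k (q (g) (f)))))


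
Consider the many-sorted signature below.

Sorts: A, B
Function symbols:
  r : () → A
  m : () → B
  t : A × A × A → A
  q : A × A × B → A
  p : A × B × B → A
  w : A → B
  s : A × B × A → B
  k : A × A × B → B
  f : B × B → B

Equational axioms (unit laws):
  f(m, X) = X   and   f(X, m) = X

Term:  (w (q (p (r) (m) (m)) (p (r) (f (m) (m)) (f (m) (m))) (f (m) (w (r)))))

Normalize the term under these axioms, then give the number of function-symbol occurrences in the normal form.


size = 12

1. (w (q (p (r) (m) (m)) (p (r) (f (m) (m)) (f (m) (m))) (f (m) (w (r)))))  →  (w (q (p (r) (m) (m)) (p (r) (m) (f (m) (m))) (f (m) (w (r)))))
2. (w (q (p (r) (m) (m)) (p (r) (m) (f (m) (m))) (f (m) (w (r)))))  →  (w (q (p (r) (m) (m)) (p (r) (m) (m)) (f (m) (w (r)))))
3. (w (q (p (r) (m) (m)) (p (r) (m) (m)) (f (m) (w (r)))))  →  (w (q (p (r) (m) (m)) (p (r) (m) (m)) (w (r))))
normal form: (w (q (p (r) (m) (m)) (p (r) (m) (m)) (w (r))))


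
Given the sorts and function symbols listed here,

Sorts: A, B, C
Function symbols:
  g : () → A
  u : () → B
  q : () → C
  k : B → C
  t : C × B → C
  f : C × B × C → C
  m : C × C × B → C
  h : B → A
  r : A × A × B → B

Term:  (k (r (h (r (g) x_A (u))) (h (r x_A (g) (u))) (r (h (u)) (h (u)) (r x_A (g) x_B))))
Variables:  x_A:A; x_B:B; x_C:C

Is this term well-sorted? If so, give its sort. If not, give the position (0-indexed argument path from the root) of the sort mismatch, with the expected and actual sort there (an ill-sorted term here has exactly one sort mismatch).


        (g) : A
        x_A : A
        (u) : B
      (r (g) x_A (u)) : B
    (h (r (g) x_A (u))) : A
        x_A : A
        (g) : A
        (u) : B
      (r x_A (g) (u)) : B
    (h (r x_A (g) (u))) : A
        (u) : B
      (h (u)) : A
        (u) : B
      (h (u)) : A
        x_A : A
        (g) : A
        x_B : B
      (r x_A (g) x_B) : B
    (r (h (u)) (h (u)) (r x_A (g) x_B)) : B
  (r (h (r (g) x_A (u))) (h (r x_A (g) (u))) (r (h (u)) (h (u)) (r x_A (g) x_B))) : B
(k (r (h (r (g) x_A (u))) (h (r x_A (g) (u))) (r (h (u)) (h (u)) (r x_A (g) x_B)))) : C

well-sorted; sort = C


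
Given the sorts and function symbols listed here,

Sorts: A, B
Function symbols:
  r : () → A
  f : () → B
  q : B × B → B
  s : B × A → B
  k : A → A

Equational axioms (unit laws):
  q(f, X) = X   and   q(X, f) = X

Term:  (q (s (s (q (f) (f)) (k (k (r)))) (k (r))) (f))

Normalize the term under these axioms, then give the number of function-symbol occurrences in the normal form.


1. (q (s (s (q (f) (f)) (k (k (r)))) (k (r))) (f))  →  (s (s (q (f) (f)) (k (k (r)))) (k (r)))
2. (s (s (q (f) (f)) (k (k (r)))) (k (r)))  →  (s (s (f) (k (k (r)))) (k (r)))
normal form: (s (s (f) (k (k (r)))) (k (r)))

size = 8


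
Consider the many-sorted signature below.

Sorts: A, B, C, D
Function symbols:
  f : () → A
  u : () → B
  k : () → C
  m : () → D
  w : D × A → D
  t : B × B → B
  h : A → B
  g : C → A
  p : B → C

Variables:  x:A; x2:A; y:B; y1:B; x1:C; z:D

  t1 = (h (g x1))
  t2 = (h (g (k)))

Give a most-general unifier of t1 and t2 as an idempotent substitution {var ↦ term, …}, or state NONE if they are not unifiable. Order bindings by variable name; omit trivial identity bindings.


{x1 ↦ (k)}


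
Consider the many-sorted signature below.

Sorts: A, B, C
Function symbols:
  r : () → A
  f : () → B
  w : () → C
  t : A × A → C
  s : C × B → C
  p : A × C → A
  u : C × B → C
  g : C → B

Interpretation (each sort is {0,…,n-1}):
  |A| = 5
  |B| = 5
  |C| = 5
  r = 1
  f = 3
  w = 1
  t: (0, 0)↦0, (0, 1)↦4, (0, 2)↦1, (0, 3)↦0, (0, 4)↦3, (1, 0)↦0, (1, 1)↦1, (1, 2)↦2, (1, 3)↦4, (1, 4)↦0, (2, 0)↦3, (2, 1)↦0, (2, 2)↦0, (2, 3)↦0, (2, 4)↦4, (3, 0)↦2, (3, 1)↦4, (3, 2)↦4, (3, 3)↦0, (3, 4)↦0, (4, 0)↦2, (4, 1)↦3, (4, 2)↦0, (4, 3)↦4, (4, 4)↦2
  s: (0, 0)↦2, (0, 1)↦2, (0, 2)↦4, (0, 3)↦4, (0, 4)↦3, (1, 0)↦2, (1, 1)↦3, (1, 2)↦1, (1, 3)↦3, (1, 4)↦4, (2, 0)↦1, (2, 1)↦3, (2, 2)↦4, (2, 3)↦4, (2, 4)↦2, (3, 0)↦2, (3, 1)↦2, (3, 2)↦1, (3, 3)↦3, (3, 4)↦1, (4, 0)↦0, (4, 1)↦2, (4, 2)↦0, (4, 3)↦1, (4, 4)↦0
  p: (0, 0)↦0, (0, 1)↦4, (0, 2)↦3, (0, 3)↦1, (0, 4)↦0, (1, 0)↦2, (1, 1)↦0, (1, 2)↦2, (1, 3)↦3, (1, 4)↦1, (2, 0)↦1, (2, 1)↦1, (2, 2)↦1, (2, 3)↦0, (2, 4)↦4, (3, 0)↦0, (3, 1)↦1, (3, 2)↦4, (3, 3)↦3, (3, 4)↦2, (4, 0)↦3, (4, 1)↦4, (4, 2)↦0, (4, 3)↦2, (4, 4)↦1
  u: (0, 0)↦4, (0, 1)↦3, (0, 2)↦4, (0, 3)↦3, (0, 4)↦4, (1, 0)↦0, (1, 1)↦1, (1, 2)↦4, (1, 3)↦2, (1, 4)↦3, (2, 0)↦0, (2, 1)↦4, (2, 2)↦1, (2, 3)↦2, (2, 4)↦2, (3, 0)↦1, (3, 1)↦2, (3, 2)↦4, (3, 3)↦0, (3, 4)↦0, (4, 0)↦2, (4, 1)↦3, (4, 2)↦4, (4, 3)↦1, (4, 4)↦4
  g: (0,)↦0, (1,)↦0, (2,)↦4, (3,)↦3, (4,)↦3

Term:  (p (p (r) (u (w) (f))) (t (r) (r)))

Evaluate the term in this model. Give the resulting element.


value = 1

  r = 1
  w = 1
  f = 3
  (u (w) (f)) = u(1, 3) = 2
  (p (r) (u (w) (f))) = p(1, 2) = 2
  r = 1
  r = 1
  (t (r) (r)) = t(1, 1) = 1
  (p (p (r) (u (w) (f))) (t (r) (r))) = p(2, 1) = 1


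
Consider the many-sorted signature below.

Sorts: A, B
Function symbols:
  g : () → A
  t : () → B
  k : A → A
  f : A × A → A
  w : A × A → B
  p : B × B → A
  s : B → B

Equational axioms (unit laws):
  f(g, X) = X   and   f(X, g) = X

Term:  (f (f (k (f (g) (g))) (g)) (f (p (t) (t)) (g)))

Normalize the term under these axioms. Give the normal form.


1. (f (f (k (f (g) (g))) (g)) (f (p (t) (t)) (g)))  →  (f (k (f (g) (g))) (f (p (t) (t)) (g)))
2. (f (k (f (g) (g))) (f (p (t) (t)) (g)))  →  (f (k (g)) (f (p (t) (t)) (g)))
3. (f (k (g)) (f (p (t) (t)) (g)))  →  (f (k (g)) (p (t) (t)))

normal form = (f (k (g)) (p (t) (t)))


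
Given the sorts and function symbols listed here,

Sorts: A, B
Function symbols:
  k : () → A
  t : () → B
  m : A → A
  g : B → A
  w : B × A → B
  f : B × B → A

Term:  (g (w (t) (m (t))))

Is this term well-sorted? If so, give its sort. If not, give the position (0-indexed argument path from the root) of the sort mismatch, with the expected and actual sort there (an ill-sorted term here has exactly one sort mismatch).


    (t) : B
      (t) : B
    (m (t)) : ✗ arg 0 at [0, 1, 0] has sort B, expected A

ill-sorted at position [0, 1, 0]: expected A, got B


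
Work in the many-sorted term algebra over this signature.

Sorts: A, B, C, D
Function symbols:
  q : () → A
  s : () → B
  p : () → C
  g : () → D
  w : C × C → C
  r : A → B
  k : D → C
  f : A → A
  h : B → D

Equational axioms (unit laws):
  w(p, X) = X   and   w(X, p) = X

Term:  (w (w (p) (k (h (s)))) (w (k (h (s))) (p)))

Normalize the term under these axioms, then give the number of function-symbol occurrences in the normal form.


1. (w (w (p) (k (h (s)))) (w (k (h (s))) (p)))  →  (w (k (h (s))) (w (k (h (s))) (p)))
2. (w (k (h (s))) (w (k (h (s))) (p)))  →  (w (k (h (s))) (k (h (s))))
normal form: (w (k (h (s))) (k (h (s))))

size = 7


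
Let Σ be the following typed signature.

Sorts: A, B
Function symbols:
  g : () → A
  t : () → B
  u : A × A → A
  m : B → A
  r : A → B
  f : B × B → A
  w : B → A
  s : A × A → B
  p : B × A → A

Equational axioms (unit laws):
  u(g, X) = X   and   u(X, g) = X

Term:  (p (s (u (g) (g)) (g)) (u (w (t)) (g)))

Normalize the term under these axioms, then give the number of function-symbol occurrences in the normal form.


1. (p (s (u (g) (g)) (g)) (u (w (t)) (g)))  →  (p (s (g) (g)) (u (w (t)) (g)))
2. (p (s (g) (g)) (u (w (t)) (g)))  →  (p (s (g) (g)) (w (t)))
normal form: (p (s (g) (g)) (w (t)))

size = 6


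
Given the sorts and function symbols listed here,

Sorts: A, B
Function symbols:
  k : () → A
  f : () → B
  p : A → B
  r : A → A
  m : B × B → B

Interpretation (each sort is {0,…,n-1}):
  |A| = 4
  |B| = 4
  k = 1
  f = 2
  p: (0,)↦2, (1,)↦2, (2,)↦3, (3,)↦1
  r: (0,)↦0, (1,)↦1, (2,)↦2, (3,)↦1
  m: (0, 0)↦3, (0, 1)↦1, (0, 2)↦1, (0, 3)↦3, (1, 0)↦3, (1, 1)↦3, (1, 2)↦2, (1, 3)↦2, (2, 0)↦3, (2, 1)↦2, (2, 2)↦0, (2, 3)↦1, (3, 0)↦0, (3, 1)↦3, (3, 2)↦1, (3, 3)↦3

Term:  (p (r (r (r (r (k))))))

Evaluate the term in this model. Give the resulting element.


  k = 1
  (r (k)) = r(1,) = 1
  (r (r (k))) = r(1,) = 1
  (r (r (r (k)))) = r(1,) = 1
  (r (r (r (r (k))))) = r(1,) = 1
  (p (r (r (r (r (k)))))) = p(1,) = 2

value = 2


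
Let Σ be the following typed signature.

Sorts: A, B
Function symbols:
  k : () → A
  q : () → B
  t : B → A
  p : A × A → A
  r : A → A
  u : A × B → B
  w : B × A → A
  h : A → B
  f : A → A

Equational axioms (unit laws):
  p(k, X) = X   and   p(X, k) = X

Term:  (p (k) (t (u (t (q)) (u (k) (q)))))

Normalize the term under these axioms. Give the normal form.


1. (p (k) (t (u (t (q)) (u (k) (q)))))  →  (t (u (t (q)) (u (k) (q))))

normal form = (t (u (t (q)) (u (k) (q))))


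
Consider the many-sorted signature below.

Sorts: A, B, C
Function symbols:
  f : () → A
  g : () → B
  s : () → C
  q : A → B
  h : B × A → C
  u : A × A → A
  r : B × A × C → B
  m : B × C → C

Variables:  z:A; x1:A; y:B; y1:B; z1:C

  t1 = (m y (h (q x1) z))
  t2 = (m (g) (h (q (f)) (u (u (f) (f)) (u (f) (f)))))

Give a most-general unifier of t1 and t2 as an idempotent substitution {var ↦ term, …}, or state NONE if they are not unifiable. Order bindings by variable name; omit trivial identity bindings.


{x1 ↦ (f), y ↦ (g), z ↦ (u (u (f) (f)) (u (f) (f)))}


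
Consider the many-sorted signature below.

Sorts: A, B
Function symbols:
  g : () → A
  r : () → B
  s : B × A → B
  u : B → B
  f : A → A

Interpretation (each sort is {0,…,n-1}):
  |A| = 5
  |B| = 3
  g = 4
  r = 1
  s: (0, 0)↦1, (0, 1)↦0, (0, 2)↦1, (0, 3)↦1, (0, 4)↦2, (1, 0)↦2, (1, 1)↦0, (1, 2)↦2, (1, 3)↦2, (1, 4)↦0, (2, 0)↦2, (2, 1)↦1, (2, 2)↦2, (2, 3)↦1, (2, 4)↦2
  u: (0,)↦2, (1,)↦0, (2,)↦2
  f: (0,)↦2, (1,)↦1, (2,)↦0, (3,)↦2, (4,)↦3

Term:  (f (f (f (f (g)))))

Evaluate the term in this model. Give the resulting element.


  g = 4
  (f (g)) = f(4,) = 3
  (f (f (g))) = f(3,) = 2
  (f (f (f (g)))) = f(2,) = 0
  (f (f (f (f (g))))) = f(0,) = 2

value = 2


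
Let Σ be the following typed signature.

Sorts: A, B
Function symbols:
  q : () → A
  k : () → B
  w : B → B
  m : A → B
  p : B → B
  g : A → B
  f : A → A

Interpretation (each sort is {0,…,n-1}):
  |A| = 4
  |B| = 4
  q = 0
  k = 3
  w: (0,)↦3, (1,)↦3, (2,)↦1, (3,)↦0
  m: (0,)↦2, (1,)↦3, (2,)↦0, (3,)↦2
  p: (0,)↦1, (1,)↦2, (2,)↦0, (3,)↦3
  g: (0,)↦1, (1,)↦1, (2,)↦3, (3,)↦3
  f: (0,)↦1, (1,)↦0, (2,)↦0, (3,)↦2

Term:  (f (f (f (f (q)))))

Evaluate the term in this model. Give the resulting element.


value = 0

  q = 0
  (f (q)) = f(0,) = 1
  (f (f (q))) = f(1,) = 0
  (f (f (f (q)))) = f(0,) = 1
  (f (f (f (f (q))))) = f(1,) = 0


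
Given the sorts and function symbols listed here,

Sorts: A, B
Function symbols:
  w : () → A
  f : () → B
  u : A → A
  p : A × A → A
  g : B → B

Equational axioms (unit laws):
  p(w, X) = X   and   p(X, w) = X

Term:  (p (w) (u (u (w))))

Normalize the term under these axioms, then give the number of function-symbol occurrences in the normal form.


1. (p (w) (u (u (w))))  →  (u (u (w)))
normal form: (u (u (w)))

size = 3


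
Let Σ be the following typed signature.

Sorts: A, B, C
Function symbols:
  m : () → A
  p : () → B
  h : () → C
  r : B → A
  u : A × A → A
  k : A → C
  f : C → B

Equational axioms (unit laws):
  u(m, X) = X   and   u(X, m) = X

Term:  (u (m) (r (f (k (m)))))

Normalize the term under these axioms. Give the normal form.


1. (u (m) (r (f (k (m)))))  →  (r (f (k (m))))

normal form = (r (f (k (m))))


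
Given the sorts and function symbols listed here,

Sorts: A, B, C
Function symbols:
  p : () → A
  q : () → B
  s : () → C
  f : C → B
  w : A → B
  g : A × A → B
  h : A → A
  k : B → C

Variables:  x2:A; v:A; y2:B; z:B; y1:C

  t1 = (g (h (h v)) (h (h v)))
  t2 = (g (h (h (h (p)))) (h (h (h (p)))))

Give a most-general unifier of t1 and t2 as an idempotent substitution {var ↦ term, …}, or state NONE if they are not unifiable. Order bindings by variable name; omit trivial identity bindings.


{v ↦ (h (p))}


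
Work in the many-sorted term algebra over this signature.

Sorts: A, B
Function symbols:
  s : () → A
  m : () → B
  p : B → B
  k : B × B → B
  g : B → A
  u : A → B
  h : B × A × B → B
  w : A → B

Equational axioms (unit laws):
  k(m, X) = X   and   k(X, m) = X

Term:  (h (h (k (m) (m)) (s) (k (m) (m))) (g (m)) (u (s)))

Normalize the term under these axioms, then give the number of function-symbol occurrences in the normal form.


size = 9

1. (h (h (k (m) (m)) (s) (k (m) (m))) (g (m)) (u (s)))  →  (h (h (m) (s) (k (m) (m))) (g (m)) (u (s)))
2. (h (h (m) (s) (k (m) (m))) (g (m)) (u (s)))  →  (h (h (m) (s) (m)) (g (m)) (u (s)))
normal form: (h (h (m) (s) (m)) (g (m)) (u (s)))


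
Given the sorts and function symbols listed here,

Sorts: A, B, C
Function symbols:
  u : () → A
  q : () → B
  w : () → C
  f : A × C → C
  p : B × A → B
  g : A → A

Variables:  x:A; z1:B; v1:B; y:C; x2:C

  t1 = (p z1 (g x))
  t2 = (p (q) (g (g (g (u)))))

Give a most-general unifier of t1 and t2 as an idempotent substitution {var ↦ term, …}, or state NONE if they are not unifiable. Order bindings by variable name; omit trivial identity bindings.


{x ↦ (g (g (u))), z1 ↦ (q)}


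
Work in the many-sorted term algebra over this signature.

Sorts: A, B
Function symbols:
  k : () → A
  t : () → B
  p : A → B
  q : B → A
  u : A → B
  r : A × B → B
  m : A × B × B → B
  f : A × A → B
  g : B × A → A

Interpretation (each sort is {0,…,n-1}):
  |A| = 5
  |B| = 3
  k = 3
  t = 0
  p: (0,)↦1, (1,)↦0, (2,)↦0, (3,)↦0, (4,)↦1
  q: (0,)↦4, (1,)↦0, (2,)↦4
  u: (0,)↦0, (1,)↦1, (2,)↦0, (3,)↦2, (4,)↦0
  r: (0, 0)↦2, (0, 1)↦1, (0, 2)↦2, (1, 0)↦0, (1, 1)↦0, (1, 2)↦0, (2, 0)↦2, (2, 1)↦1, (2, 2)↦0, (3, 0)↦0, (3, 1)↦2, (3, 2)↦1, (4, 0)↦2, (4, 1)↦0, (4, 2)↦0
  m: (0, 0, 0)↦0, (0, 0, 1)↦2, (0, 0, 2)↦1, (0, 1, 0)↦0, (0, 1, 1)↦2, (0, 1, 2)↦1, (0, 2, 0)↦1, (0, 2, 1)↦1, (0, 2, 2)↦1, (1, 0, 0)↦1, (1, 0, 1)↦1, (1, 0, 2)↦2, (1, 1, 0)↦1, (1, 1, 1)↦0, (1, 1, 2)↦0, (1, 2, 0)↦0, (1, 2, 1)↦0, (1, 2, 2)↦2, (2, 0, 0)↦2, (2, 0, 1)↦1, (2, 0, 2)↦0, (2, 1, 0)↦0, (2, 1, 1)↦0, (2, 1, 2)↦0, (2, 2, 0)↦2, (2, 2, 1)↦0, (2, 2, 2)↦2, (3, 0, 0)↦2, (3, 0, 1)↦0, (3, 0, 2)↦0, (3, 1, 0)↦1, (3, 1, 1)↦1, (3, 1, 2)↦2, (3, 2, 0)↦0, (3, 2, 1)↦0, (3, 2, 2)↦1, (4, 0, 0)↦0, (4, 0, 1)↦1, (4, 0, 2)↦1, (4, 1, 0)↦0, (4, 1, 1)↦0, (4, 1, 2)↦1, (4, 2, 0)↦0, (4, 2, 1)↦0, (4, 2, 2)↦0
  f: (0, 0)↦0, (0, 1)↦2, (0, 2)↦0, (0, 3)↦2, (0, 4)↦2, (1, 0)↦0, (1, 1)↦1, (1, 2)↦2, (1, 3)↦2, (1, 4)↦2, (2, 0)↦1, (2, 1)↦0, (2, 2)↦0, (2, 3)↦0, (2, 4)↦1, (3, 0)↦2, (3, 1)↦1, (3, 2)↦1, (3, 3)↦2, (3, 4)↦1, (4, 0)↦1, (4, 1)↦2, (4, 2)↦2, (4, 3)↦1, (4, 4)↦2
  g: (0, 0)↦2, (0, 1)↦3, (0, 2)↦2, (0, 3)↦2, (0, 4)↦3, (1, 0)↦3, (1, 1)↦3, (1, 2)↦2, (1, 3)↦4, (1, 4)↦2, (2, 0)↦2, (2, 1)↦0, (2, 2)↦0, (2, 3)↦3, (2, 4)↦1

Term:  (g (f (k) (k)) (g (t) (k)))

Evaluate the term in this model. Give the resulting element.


  k = 3
  k = 3
  (f (k) (k)) = f(3, 3) = 2
  t = 0
  k = 3
  (g (t) (k)) = g(0, 3) = 2
  (g (f (k) (k)) (g (t) (k))) = g(2, 2) = 0

value = 0


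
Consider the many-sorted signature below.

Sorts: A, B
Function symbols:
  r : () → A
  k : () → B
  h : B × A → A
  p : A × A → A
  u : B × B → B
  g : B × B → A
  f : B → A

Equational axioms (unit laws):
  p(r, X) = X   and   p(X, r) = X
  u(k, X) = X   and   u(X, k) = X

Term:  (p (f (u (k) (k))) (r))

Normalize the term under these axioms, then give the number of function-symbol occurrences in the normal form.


1. (p (f (u (k) (k))) (r))  →  (f (u (k) (k)))
2. (f (u (k) (k)))  →  (f (k))
normal form: (f (k))

size = 2


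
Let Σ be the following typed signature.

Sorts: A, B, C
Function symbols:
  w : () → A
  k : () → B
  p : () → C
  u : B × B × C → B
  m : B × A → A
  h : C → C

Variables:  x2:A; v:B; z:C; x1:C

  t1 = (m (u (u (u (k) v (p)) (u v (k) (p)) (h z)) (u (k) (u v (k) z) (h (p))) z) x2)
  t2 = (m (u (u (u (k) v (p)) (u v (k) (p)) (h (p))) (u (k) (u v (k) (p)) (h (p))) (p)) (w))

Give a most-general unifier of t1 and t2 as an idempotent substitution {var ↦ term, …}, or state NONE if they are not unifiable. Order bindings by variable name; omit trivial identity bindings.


{x2 ↦ (w), z ↦ (p)}


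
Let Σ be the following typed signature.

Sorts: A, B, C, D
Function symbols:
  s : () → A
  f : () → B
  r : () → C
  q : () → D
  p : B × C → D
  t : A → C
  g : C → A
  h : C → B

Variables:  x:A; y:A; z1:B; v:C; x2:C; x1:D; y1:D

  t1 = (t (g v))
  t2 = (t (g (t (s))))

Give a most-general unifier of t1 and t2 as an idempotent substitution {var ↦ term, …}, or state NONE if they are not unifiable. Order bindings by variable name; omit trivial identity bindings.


{v ↦ (t (s))}


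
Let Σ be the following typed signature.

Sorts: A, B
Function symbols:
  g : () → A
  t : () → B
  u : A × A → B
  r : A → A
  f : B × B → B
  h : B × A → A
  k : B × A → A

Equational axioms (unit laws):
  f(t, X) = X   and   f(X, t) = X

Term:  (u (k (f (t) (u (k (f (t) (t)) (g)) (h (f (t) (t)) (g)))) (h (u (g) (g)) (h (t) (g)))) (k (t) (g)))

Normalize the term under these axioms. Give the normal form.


1. (u (k (f (t) (u (k (f (t) (t)) (g)) (h (f (t) (t)) (g)))) (h (u (g) (g)) (h (t) (g)))) (k (t) (g)))  →  (u (k (u (k (f (t) (t)) (g)) (h (f (t) (t)) (g))) (h (u (g) (g)) (h (t) (g)))) (k (t) (g)))
2. (u (k (u (k (f (t) (t)) (g)) (h (f (t) (t)) (g))) (h (u (g) (g)) (h (t) (g)))) (k (t) (g)))  →  (u (k (u (k (t) (g)) (h (f (t) (t)) (g))) (h (u (g) (g)) (h (t) (g)))) (k (t) (g)))
3. (u (k (u (k (t) (g)) (h (f (t) (t)) (g))) (h (u (g) (g)) (h (t) (g)))) (k (t) (g)))  →  (u (k (u (k (t) (g)) (h (t) (g))) (h (u (g) (g)) (h (t) (g)))) (k (t) (g)))

normal form = (u (k (u (k (t) (g)) (h (t) (g))) (h (u (g) (g)) (h (t) (g)))) (k (t) (g)))


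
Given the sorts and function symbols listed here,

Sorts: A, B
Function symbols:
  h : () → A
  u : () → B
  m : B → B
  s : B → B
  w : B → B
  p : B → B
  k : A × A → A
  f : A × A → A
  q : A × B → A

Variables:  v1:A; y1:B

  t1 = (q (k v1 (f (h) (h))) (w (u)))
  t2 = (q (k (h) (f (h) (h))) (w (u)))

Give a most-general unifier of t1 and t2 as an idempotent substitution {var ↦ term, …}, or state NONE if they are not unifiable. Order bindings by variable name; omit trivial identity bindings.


{v1 ↦ (h)}


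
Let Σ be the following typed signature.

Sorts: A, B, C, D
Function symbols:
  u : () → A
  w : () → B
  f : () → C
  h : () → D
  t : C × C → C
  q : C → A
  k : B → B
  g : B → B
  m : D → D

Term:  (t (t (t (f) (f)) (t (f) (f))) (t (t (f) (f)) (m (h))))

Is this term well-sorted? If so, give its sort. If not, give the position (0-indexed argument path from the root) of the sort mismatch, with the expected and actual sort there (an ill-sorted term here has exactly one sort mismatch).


ill-sorted at position [1, 1]: expected C, got D

      (f) : C
      (f) : C
    (t (f) (f)) : C
      (f) : C
      (f) : C
    (t (f) (f)) : C
  (t (t (f) (f)) (t (f) (f))) : C
      (f) : C
      (f) : C
    (t (f) (f)) : C
      (h) : D
    (m (h)) : D
  (t (t (f) (f)) (m (h))) : ✗ arg 1 at [1, 1] has sort D, expected C


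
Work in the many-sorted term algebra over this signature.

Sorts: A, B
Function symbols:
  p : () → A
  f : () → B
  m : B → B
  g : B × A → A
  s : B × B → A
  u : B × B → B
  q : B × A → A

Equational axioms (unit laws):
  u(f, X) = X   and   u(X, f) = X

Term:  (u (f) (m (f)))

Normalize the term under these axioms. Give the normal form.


normal form = (m (f))

1. (u (f) (m (f)))  →  (m (f))


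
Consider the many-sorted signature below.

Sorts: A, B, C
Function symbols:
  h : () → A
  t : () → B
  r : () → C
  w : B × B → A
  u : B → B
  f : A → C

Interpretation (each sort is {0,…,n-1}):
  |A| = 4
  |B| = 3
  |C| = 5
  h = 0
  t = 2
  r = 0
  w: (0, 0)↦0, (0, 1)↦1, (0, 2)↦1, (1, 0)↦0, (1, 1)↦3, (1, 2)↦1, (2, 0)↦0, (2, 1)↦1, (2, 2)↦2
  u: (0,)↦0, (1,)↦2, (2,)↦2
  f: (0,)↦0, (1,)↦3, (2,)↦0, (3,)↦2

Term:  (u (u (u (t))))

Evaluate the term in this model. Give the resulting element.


value = 2

  t = 2
  (u (t)) = u(2,) = 2
  (u (u (t))) = u(2,) = 2
  (u (u (u (t)))) = u(2,) = 2


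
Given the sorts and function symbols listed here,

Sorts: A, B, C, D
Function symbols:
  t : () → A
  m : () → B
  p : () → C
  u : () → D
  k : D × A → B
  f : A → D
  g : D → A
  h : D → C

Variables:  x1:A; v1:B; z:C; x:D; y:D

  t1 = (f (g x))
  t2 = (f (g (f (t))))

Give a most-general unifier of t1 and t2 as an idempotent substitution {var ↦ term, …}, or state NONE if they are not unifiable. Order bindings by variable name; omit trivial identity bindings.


{x ↦ (f (t))}


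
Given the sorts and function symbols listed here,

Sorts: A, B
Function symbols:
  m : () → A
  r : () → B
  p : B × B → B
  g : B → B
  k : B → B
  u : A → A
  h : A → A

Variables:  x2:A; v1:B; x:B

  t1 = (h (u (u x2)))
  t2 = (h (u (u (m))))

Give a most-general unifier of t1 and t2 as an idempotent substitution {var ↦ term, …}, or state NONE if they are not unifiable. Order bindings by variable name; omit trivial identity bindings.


{x2 ↦ (m)}
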